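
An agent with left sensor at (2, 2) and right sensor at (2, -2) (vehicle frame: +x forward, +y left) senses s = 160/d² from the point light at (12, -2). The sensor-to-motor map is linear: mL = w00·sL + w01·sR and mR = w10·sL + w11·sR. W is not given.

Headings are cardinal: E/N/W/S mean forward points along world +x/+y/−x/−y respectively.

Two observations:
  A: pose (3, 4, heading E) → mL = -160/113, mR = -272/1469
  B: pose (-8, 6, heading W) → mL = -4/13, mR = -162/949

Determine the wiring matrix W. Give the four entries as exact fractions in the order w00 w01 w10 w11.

obs A: pose=(3,4,E) → sL=160/113, sR=32/13, mL=-160/113, mR=-272/1469
obs B: pose=(-8,6,W) → sL=4/13, sR=20/73, mL=-4/13, mR=-162/949
sensor matrix S = [[160/113, 32/13], [4/13, 20/73]]; det S = -515072/1394081
solve [mL_A; mL_B] = S·[w00; w01] and [mR_A; mR_B] = S·[w10; w11]:
  w00 = -1, w01 = 0, w10 = -1, w11 = 1/2

-1 0 -1 1/2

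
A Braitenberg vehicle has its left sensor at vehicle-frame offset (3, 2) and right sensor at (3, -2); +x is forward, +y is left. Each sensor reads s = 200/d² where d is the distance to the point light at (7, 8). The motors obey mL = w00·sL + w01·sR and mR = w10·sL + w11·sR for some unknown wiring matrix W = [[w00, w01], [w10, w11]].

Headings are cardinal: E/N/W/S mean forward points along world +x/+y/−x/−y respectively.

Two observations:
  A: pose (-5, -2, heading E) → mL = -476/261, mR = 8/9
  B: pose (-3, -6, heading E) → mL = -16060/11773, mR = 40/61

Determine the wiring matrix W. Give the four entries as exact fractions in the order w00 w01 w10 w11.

-1 -1/2 0 1

obs A: pose=(-5,-2,E) → sL=40/29, sR=8/9, mL=-476/261, mR=8/9
obs B: pose=(-3,-6,E) → sL=200/193, sR=40/61, mL=-16060/11773, mR=40/61
sensor matrix S = [[40/29, 8/9], [200/193, 40/61]]; det S = -51200/3072753
solve [mL_A; mL_B] = S·[w00; w01] and [mR_A; mR_B] = S·[w10; w11]:
  w00 = -1, w01 = -1/2, w10 = 0, w11 = 1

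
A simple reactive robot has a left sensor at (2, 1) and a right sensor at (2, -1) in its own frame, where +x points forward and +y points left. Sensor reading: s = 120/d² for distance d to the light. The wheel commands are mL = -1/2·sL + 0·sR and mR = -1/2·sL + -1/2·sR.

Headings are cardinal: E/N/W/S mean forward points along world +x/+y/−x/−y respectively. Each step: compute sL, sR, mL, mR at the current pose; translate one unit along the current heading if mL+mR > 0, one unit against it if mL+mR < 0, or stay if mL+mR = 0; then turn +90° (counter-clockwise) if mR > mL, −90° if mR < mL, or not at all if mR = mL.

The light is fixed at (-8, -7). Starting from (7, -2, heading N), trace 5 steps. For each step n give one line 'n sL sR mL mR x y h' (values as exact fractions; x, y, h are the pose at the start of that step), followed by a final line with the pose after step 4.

n=0: pose=(7,-2,N); sL=24/49, sR=24/61; mL=-12/49, mR=-1320/2989; mL+mR=-2052/2989 → advance -1; mR−mL=-12/61 → turn -1·90°
n=1: pose=(7,-3,E); sL=60/157, sR=60/149; mL=-30/157, mR=-9180/23393; mL+mR=-13650/23393 → advance -1; mR−mL=-30/149 → turn -1·90°
n=2: pose=(6,-3,S); sL=120/229, sR=120/173; mL=-60/229, mR=-24120/39617; mL+mR=-34500/39617 → advance -1; mR−mL=-60/173 → turn -1·90°
n=3: pose=(6,-2,W); sL=3/4, sR=2/3; mL=-3/8, mR=-17/24; mL+mR=-13/12 → advance -1; mR−mL=-1/3 → turn -1·90°
n=4: pose=(7,-2,N); sL=24/49, sR=24/61; mL=-12/49, mR=-1320/2989; mL+mR=-2052/2989 → advance -1; mR−mL=-12/61 → turn -1·90°

0 24/49 24/61 -12/49 -1320/2989 7 -2 N
1 60/157 60/149 -30/157 -9180/23393 7 -3 E
2 120/229 120/173 -60/229 -24120/39617 6 -3 S
3 3/4 2/3 -3/8 -17/24 6 -2 W
4 24/49 24/61 -12/49 -1320/2989 7 -2 N
final 7 -3 E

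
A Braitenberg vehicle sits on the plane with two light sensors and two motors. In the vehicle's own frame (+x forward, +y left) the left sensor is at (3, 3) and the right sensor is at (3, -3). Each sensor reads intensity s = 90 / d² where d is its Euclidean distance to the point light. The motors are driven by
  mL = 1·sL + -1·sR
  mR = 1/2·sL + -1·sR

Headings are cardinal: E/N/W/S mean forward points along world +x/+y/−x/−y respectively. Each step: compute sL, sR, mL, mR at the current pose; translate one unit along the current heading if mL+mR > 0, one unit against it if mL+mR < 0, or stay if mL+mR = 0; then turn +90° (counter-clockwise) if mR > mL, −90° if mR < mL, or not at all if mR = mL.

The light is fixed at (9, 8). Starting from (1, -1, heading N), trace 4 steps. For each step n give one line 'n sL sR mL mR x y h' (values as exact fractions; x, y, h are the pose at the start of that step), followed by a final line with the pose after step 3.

0 90/157 90/61 -8640/9577 -11385/9577 1 -1 N
1 45/37 45/97 2700/3589 1035/7178 1 -2 E
2 18/37 90/269 1512/9953 -909/9953 2 -2 S
3 45/148 45/82 -1485/6068 -4815/12136 2 -3 W
final 3 -3 N

n=0: pose=(1,-1,N); sL=90/157, sR=90/61; mL=-8640/9577, mR=-11385/9577; mL+mR=-20025/9577 → advance -1; mR−mL=-45/157 → turn -1·90°
n=1: pose=(1,-2,E); sL=45/37, sR=45/97; mL=2700/3589, mR=1035/7178; mL+mR=6435/7178 → advance +1; mR−mL=-45/74 → turn -1·90°
n=2: pose=(2,-2,S); sL=18/37, sR=90/269; mL=1512/9953, mR=-909/9953; mL+mR=603/9953 → advance +1; mR−mL=-9/37 → turn -1·90°
n=3: pose=(2,-3,W); sL=45/148, sR=45/82; mL=-1485/6068, mR=-4815/12136; mL+mR=-7785/12136 → advance -1; mR−mL=-45/296 → turn -1·90°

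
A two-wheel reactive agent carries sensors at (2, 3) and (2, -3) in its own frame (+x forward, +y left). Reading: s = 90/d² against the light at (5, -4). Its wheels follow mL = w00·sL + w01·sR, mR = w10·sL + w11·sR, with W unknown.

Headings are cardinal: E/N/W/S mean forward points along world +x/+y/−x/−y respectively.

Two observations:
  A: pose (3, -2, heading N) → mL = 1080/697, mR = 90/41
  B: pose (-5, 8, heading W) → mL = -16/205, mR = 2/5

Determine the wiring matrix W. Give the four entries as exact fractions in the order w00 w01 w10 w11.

obs A: pose=(3,-2,N) → sL=90/41, sR=90/17, mL=1080/697, mR=90/41
obs B: pose=(-5,8,W) → sL=2/5, sR=10/41, mL=-16/205, mR=2/5
sensor matrix S = [[90/41, 90/17], [2/5, 10/41]]; det S = -45216/28577
solve [mL_A; mL_B] = S·[w00; w01] and [mR_A; mR_B] = S·[w10; w11]:
  w00 = -1/2, w01 = 1/2, w10 = 1, w11 = 0

-1/2 1/2 1 0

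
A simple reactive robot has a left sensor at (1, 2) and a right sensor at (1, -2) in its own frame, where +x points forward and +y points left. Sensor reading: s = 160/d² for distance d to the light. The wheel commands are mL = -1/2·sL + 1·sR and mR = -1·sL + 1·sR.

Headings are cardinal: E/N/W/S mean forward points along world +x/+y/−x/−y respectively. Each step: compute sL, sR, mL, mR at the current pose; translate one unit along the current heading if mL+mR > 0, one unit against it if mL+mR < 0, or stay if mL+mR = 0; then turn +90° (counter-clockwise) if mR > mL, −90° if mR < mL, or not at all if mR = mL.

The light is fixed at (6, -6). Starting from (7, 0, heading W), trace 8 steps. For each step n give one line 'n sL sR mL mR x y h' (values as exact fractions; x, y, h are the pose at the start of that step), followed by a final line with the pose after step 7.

0 10 5/2 -5/2 -15/2 7 0 W
1 160/49 32/13 528/637 -512/637 8 0 N
2 16/9 80/17 584/153 448/153 8 1 E
3 160/61 160/37 6800/2257 3840/2257 9 1 S
4 8 40/17 -28/17 -96/17 9 0 W
5 160/53 32/17 336/901 -1024/901 10 0 N
6 80/37 80/17 2280/629 1600/629 10 -1 E
7 32/13 32/5 336/65 256/65 11 -1 S
final 11 -2 W

n=0: pose=(7,0,W); sL=10, sR=5/2; mL=-5/2, mR=-15/2; mL+mR=-10 → advance -1; mR−mL=-5 → turn -1·90°
n=1: pose=(8,0,N); sL=160/49, sR=32/13; mL=528/637, mR=-512/637; mL+mR=16/637 → advance +1; mR−mL=-80/49 → turn -1·90°
n=2: pose=(8,1,E); sL=16/9, sR=80/17; mL=584/153, mR=448/153; mL+mR=344/51 → advance +1; mR−mL=-8/9 → turn -1·90°
n=3: pose=(9,1,S); sL=160/61, sR=160/37; mL=6800/2257, mR=3840/2257; mL+mR=10640/2257 → advance +1; mR−mL=-80/61 → turn -1·90°
n=4: pose=(9,0,W); sL=8, sR=40/17; mL=-28/17, mR=-96/17; mL+mR=-124/17 → advance -1; mR−mL=-4 → turn -1·90°
n=5: pose=(10,0,N); sL=160/53, sR=32/17; mL=336/901, mR=-1024/901; mL+mR=-688/901 → advance -1; mR−mL=-80/53 → turn -1·90°
n=6: pose=(10,-1,E); sL=80/37, sR=80/17; mL=2280/629, mR=1600/629; mL+mR=3880/629 → advance +1; mR−mL=-40/37 → turn -1·90°
n=7: pose=(11,-1,S); sL=32/13, sR=32/5; mL=336/65, mR=256/65; mL+mR=592/65 → advance +1; mR−mL=-16/13 → turn -1·90°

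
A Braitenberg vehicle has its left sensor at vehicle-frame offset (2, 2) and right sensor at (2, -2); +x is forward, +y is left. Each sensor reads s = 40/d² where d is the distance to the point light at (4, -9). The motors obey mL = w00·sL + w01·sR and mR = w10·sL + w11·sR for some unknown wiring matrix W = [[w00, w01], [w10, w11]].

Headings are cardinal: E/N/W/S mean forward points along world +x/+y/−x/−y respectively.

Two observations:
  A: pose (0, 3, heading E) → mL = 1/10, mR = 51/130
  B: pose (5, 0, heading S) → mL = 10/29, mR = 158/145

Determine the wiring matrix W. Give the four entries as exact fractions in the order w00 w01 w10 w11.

obs A: pose=(0,3,E) → sL=1/5, sR=5/13, mL=1/10, mR=51/130
obs B: pose=(5,0,S) → sL=20/29, sR=4/5, mL=10/29, mR=158/145
sensor matrix S = [[1/5, 5/13], [20/29, 4/5]]; det S = -992/9425
solve [mL_A; mL_B] = S·[w00; w01] and [mR_A; mR_B] = S·[w10; w11]:
  w00 = 1/2, w01 = 0, w10 = 1, w11 = 1/2

1/2 0 1 1/2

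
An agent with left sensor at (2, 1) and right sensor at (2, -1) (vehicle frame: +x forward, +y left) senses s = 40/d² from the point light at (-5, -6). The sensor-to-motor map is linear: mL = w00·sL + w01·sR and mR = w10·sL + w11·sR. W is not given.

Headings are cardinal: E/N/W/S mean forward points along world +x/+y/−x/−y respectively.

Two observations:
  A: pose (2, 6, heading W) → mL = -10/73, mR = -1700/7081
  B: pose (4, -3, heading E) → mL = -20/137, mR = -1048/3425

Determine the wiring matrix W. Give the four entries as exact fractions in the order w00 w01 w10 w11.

-1/2 0 -1/2 -1/2

obs A: pose=(2,6,W) → sL=20/73, sR=20/97, mL=-10/73, mR=-1700/7081
obs B: pose=(4,-3,E) → sL=40/137, sR=8/25, mL=-20/137, mR=-1048/3425
sensor matrix S = [[20/73, 20/97], [40/137, 8/25]]; det S = 133248/4850485
solve [mL_A; mL_B] = S·[w00; w01] and [mR_A; mR_B] = S·[w10; w11]:
  w00 = -1/2, w01 = 0, w10 = -1/2, w11 = -1/2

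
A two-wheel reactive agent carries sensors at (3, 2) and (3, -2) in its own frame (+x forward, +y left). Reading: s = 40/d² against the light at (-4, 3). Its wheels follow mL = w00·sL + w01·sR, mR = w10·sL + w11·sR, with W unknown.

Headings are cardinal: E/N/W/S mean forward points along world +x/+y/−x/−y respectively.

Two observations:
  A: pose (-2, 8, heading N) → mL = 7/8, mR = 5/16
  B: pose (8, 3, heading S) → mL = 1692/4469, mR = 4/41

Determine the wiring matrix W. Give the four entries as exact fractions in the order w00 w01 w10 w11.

obs A: pose=(-2,8,N) → sL=5/8, sR=1/2, mL=7/8, mR=5/16
obs B: pose=(8,3,S) → sL=8/41, sR=40/109, mL=1692/4469, mR=4/41
sensor matrix S = [[5/8, 1/2], [8/41, 40/109]]; det S = 589/4469
solve [mL_A; mL_B] = S·[w00; w01] and [mR_A; mR_B] = S·[w10; w11]:
  w00 = 1, w01 = 1/2, w10 = 1/2, w11 = 0

1 1/2 1/2 0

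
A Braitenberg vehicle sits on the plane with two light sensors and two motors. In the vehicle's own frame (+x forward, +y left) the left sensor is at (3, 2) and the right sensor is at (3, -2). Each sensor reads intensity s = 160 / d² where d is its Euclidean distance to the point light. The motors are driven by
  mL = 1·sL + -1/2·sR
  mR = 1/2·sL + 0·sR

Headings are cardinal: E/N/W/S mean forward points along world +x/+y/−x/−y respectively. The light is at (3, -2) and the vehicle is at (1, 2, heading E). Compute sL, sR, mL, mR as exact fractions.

left sensor world pos  = (4, 4); dL² = 37
right sensor world pos = (4, 0); dR² = 5
sL = 160/37 = 160/37
sR = 160/5 = 32
mL = 1·sL + -1/2·sR = -432/37
mR = 1/2·sL + 0·sR = 80/37

160/37 32 -432/37 80/37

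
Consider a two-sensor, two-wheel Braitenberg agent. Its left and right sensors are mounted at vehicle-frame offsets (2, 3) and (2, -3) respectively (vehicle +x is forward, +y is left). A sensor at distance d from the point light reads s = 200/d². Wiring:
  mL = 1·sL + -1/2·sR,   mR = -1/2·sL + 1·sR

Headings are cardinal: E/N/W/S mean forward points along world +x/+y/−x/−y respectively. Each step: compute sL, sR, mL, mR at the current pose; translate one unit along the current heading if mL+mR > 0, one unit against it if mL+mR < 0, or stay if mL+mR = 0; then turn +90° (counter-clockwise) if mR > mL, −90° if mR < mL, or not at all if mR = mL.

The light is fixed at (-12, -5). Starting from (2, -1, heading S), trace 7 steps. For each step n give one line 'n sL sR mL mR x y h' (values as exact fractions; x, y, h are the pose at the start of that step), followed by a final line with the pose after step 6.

0 200/293 8/5 -172/1465 1844/1465 2 -1 S
1 50/73 25/32 1375/4672 1025/2336 2 -2 E
2 200/169 200/349 52900/58981 -1100/58981 3 -2 N
3 100/169 20/29 1210/4901 1930/4901 3 -1 E
4 40/41 200/397 11780/16277 260/16277 4 -1 N
5 50/97 25/41 1675/7954 1400/3977 4 0 E
6 40/49 200/449 13060/22001 820/22001 5 0 N
final 5 1 E

n=0: pose=(2,-1,S); sL=200/293, sR=8/5; mL=-172/1465, mR=1844/1465; mL+mR=1672/1465 → advance +1; mR−mL=2016/1465 → turn +1·90°
n=1: pose=(2,-2,E); sL=50/73, sR=25/32; mL=1375/4672, mR=1025/2336; mL+mR=3425/4672 → advance +1; mR−mL=675/4672 → turn +1·90°
n=2: pose=(3,-2,N); sL=200/169, sR=200/349; mL=52900/58981, mR=-1100/58981; mL+mR=51800/58981 → advance +1; mR−mL=-54000/58981 → turn -1·90°
n=3: pose=(3,-1,E); sL=100/169, sR=20/29; mL=1210/4901, mR=1930/4901; mL+mR=3140/4901 → advance +1; mR−mL=720/4901 → turn +1·90°
n=4: pose=(4,-1,N); sL=40/41, sR=200/397; mL=11780/16277, mR=260/16277; mL+mR=12040/16277 → advance +1; mR−mL=-11520/16277 → turn -1·90°
n=5: pose=(4,0,E); sL=50/97, sR=25/41; mL=1675/7954, mR=1400/3977; mL+mR=4475/7954 → advance +1; mR−mL=1125/7954 → turn +1·90°
n=6: pose=(5,0,N); sL=40/49, sR=200/449; mL=13060/22001, mR=820/22001; mL+mR=13880/22001 → advance +1; mR−mL=-12240/22001 → turn -1·90°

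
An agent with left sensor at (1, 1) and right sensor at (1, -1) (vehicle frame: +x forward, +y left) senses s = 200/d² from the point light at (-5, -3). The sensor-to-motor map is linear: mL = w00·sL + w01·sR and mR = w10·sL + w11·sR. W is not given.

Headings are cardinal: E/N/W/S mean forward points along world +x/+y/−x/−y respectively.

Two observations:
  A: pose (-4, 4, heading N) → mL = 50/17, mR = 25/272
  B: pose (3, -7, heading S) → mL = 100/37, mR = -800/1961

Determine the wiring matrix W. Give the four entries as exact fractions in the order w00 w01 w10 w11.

obs A: pose=(-4,4,N) → sL=25/8, sR=50/17, mL=50/17, mR=25/272
obs B: pose=(3,-7,S) → sL=100/53, sR=100/37, mL=100/37, mR=-800/1961
sensor matrix S = [[25/8, 50/17], [100/53, 100/37]]; det S = 193125/66674
solve [mL_A; mL_B] = S·[w00; w01] and [mR_A; mR_B] = S·[w10; w11]:
  w00 = 0, w01 = 1, w10 = 1/2, w11 = -1/2

0 1 1/2 -1/2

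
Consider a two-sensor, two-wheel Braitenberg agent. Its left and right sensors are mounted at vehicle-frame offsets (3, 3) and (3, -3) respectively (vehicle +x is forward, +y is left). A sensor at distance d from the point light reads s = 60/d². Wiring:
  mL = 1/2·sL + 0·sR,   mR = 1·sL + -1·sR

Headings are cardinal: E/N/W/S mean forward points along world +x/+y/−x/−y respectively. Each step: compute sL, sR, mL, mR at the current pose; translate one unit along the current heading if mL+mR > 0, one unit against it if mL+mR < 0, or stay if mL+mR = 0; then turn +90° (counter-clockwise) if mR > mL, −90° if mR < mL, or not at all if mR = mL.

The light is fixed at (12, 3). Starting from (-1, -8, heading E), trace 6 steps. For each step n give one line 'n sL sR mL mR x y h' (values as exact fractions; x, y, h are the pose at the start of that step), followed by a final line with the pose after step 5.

n=0: pose=(-1,-8,E); sL=15/41, sR=15/74; mL=15/82, mR=495/3034; mL+mR=525/1517 → advance +1; mR−mL=-30/1517 → turn -1·90°
n=1: pose=(0,-8,S); sL=60/277, sR=60/421; mL=30/277, mR=8640/116617; mL+mR=21270/116617 → advance +1; mR−mL=-3990/116617 → turn -1·90°
n=2: pose=(0,-9,W); sL=2/15, sR=10/51; mL=1/15, mR=-16/255; mL+mR=1/255 → advance +1; mR−mL=-11/85 → turn -1·90°
n=3: pose=(-1,-9,N); sL=60/337, sR=60/181; mL=30/337, mR=-9360/60997; mL+mR=-3930/60997 → advance -1; mR−mL=-14790/60997 → turn -1·90°
n=4: pose=(-1,-10,E); sL=3/10, sR=15/89; mL=3/20, mR=117/890; mL+mR=501/1780 → advance +1; mR−mL=-33/1780 → turn -1·90°
n=5: pose=(0,-10,S); sL=60/337, sR=60/481; mL=30/337, mR=8640/162097; mL+mR=23070/162097 → advance +1; mR−mL=-5790/162097 → turn -1·90°

0 15/41 15/74 15/82 495/3034 -1 -8 E
1 60/277 60/421 30/277 8640/116617 0 -8 S
2 2/15 10/51 1/15 -16/255 0 -9 W
3 60/337 60/181 30/337 -9360/60997 -1 -9 N
4 3/10 15/89 3/20 117/890 -1 -10 E
5 60/337 60/481 30/337 8640/162097 0 -10 S
final 0 -11 W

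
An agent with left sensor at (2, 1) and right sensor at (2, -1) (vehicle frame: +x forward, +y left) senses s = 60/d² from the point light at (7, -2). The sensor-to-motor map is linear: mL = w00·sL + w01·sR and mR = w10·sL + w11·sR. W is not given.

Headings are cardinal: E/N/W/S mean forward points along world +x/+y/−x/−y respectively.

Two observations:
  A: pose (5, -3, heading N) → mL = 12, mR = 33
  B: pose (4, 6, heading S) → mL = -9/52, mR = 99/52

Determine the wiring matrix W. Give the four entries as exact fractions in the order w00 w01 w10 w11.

obs A: pose=(5,-3,N) → sL=6, sR=30, mL=12, mR=33
obs B: pose=(4,6,S) → sL=3/2, sR=15/13, mL=-9/52, mR=99/52
sensor matrix S = [[6, 30], [3/2, 15/13]]; det S = -495/13
solve [mL_A; mL_B] = S·[w00; w01] and [mR_A; mR_B] = S·[w10; w11]:
  w00 = -1/2, w01 = 1/2, w10 = 1/2, w11 = 1

-1/2 1/2 1/2 1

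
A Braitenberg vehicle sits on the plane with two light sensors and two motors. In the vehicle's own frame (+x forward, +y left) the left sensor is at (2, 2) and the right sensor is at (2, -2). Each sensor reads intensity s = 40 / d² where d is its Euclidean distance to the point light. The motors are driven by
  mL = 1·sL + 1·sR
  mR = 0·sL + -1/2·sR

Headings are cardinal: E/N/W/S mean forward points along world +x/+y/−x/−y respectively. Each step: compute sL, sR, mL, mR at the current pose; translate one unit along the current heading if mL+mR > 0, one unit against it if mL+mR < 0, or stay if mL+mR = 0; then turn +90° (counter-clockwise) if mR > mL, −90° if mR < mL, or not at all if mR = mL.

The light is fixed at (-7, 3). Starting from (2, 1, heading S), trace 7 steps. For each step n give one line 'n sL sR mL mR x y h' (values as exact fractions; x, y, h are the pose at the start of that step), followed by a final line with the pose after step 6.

n=0: pose=(2,1,S); sL=40/137, sR=8/13; mL=1616/1781, mR=-4/13; mL+mR=1068/1781 → advance +1; mR−mL=-2164/1781 → turn -1·90°
n=1: pose=(2,0,W); sL=20/37, sR=4/5; mL=248/185, mR=-2/5; mL+mR=174/185 → advance +1; mR−mL=-322/185 → turn -1·90°
n=2: pose=(1,0,N); sL=40/37, sR=40/101; mL=5520/3737, mR=-20/101; mL+mR=4780/3737 → advance +1; mR−mL=-6260/3737 → turn -1·90°
n=3: pose=(1,1,E); sL=2/5, sR=10/29; mL=108/145, mR=-5/29; mL+mR=83/145 → advance +1; mR−mL=-133/145 → turn -1·90°
n=4: pose=(2,1,S); sL=40/137, sR=8/13; mL=1616/1781, mR=-4/13; mL+mR=1068/1781 → advance +1; mR−mL=-2164/1781 → turn -1·90°
n=5: pose=(2,0,W); sL=20/37, sR=4/5; mL=248/185, mR=-2/5; mL+mR=174/185 → advance +1; mR−mL=-322/185 → turn -1·90°
n=6: pose=(1,0,N); sL=40/37, sR=40/101; mL=5520/3737, mR=-20/101; mL+mR=4780/3737 → advance +1; mR−mL=-6260/3737 → turn -1·90°

0 40/137 8/13 1616/1781 -4/13 2 1 S
1 20/37 4/5 248/185 -2/5 2 0 W
2 40/37 40/101 5520/3737 -20/101 1 0 N
3 2/5 10/29 108/145 -5/29 1 1 E
4 40/137 8/13 1616/1781 -4/13 2 1 S
5 20/37 4/5 248/185 -2/5 2 0 W
6 40/37 40/101 5520/3737 -20/101 1 0 N
final 1 1 E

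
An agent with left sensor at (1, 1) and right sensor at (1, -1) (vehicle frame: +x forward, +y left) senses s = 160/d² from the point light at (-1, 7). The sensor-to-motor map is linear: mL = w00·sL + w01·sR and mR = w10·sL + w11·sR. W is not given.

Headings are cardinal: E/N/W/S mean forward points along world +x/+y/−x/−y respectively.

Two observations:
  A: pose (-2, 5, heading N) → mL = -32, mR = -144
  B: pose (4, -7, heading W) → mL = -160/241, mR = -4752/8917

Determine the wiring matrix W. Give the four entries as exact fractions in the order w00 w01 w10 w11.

obs A: pose=(-2,5,N) → sL=32, sR=160, mL=-32, mR=-144
obs B: pose=(4,-7,W) → sL=160/241, sR=32/37, mL=-160/241, mR=-4752/8917
sensor matrix S = [[32, 160], [160/241, 32/37]]; det S = -700416/8917
solve [mL_A; mL_B] = S·[w00; w01] and [mR_A; mR_B] = S·[w10; w11]:
  w00 = -1, w01 = 0, w10 = 1/2, w11 = -1

-1 0 1/2 -1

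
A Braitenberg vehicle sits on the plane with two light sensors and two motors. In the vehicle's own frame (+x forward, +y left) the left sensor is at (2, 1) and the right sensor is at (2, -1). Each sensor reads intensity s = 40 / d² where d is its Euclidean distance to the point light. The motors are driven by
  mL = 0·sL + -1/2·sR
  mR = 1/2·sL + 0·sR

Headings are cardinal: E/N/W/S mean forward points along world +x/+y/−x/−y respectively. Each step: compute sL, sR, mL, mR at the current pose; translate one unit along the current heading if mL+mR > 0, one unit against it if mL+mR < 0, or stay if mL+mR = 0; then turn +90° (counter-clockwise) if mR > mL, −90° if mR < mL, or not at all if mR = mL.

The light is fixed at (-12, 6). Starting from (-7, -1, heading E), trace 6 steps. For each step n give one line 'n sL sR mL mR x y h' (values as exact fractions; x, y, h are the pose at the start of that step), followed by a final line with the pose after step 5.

0 8/17 40/113 -20/113 4/17 -7 -1 E
1 4/5 20/37 -10/37 2/5 -6 -1 N
2 8/13 40/41 -20/41 4/13 -6 0 W
3 5/16 2/5 -1/5 5/32 -5 0 S
4 40/97 40/117 -20/117 20/97 -5 1 E
5 20/29 4/9 -2/9 10/29 -4 1 N
final -4 2 W

n=0: pose=(-7,-1,E); sL=8/17, sR=40/113; mL=-20/113, mR=4/17; mL+mR=112/1921 → advance +1; mR−mL=792/1921 → turn +1·90°
n=1: pose=(-6,-1,N); sL=4/5, sR=20/37; mL=-10/37, mR=2/5; mL+mR=24/185 → advance +1; mR−mL=124/185 → turn +1·90°
n=2: pose=(-6,0,W); sL=8/13, sR=40/41; mL=-20/41, mR=4/13; mL+mR=-96/533 → advance -1; mR−mL=424/533 → turn +1·90°
n=3: pose=(-5,0,S); sL=5/16, sR=2/5; mL=-1/5, mR=5/32; mL+mR=-7/160 → advance -1; mR−mL=57/160 → turn +1·90°
n=4: pose=(-5,1,E); sL=40/97, sR=40/117; mL=-20/117, mR=20/97; mL+mR=400/11349 → advance +1; mR−mL=4280/11349 → turn +1·90°
n=5: pose=(-4,1,N); sL=20/29, sR=4/9; mL=-2/9, mR=10/29; mL+mR=32/261 → advance +1; mR−mL=148/261 → turn +1·90°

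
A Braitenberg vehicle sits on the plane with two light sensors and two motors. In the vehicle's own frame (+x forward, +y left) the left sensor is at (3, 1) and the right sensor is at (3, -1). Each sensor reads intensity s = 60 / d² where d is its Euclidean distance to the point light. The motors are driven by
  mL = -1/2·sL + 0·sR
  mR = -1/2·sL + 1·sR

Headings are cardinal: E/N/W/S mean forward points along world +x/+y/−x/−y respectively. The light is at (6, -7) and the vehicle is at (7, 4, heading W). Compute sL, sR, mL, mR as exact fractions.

15/26 15/37 -15/52 225/1924

left sensor world pos  = (4, 3); dL² = 104
right sensor world pos = (4, 5); dR² = 148
sL = 60/104 = 15/26
sR = 60/148 = 15/37
mL = -1/2·sL + 0·sR = -15/52
mR = -1/2·sL + 1·sR = 225/1924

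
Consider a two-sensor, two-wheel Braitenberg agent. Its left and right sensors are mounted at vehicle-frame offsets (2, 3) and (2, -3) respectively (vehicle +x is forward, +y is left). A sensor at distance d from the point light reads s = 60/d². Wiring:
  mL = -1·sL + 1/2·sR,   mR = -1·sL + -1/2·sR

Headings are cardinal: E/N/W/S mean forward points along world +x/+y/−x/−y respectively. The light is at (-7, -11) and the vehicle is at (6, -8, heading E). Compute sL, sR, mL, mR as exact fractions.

20/87 4/15 -14/145 -158/435

left sensor world pos  = (8, -5); dL² = 261
right sensor world pos = (8, -11); dR² = 225
sL = 60/261 = 20/87
sR = 60/225 = 4/15
mL = -1·sL + 1/2·sR = -14/145
mR = -1·sL + -1/2·sR = -158/435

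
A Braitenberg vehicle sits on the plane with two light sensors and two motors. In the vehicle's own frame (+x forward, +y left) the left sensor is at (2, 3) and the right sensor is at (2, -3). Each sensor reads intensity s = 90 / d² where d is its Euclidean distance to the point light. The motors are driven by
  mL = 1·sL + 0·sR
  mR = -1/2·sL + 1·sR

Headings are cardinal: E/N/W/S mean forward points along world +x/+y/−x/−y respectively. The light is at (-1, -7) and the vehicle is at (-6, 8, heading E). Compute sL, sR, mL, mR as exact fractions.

10/37 10/17 10/37 285/629

left sensor world pos  = (-4, 11); dL² = 333
right sensor world pos = (-4, 5); dR² = 153
sL = 90/333 = 10/37
sR = 90/153 = 10/17
mL = 1·sL + 0·sR = 10/37
mR = -1/2·sL + 1·sR = 285/629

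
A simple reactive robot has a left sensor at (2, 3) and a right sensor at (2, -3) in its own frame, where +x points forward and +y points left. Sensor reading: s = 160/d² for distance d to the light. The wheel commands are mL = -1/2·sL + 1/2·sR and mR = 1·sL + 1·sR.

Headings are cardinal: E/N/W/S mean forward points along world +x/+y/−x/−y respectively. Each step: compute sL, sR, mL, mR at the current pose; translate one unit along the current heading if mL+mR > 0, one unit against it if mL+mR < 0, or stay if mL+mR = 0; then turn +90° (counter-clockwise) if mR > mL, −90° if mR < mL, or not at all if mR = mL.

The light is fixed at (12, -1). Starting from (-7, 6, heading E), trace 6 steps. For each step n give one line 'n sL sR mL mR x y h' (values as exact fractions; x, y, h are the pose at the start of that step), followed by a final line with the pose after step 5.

0 160/389 32/61 1344/23729 22208/23729 -7 6 E
1 80/261 80/153 160/1479 3680/4437 -6 6 N
2 32/85 160/521 -1536/44285 30272/44285 -6 7 W
3 40/73 4/13 -114/949 812/949 -7 7 S
4 160/389 32/61 1344/23729 22208/23729 -7 6 E
5 80/261 80/153 160/1479 3680/4437 -6 6 N
final -6 7 W

n=0: pose=(-7,6,E); sL=160/389, sR=32/61; mL=1344/23729, mR=22208/23729; mL+mR=23552/23729 → advance +1; mR−mL=20864/23729 → turn +1·90°
n=1: pose=(-6,6,N); sL=80/261, sR=80/153; mL=160/1479, mR=3680/4437; mL+mR=4160/4437 → advance +1; mR−mL=3200/4437 → turn +1·90°
n=2: pose=(-6,7,W); sL=32/85, sR=160/521; mL=-1536/44285, mR=30272/44285; mL+mR=28736/44285 → advance +1; mR−mL=31808/44285 → turn +1·90°
n=3: pose=(-7,7,S); sL=40/73, sR=4/13; mL=-114/949, mR=812/949; mL+mR=698/949 → advance +1; mR−mL=926/949 → turn +1·90°
n=4: pose=(-7,6,E); sL=160/389, sR=32/61; mL=1344/23729, mR=22208/23729; mL+mR=23552/23729 → advance +1; mR−mL=20864/23729 → turn +1·90°
n=5: pose=(-6,6,N); sL=80/261, sR=80/153; mL=160/1479, mR=3680/4437; mL+mR=4160/4437 → advance +1; mR−mL=3200/4437 → turn +1·90°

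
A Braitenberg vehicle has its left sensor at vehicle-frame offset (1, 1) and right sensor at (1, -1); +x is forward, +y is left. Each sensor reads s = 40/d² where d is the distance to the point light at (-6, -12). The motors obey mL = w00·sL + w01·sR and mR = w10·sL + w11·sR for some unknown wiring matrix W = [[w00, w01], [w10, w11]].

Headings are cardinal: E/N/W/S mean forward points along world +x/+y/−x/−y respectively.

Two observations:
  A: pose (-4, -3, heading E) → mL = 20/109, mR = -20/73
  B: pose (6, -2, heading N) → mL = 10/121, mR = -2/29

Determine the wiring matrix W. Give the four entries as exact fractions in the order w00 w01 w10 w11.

1/2 0 0 -1/2

obs A: pose=(-4,-3,E) → sL=40/109, sR=40/73, mL=20/109, mR=-20/73
obs B: pose=(6,-2,N) → sL=20/121, sR=4/29, mL=10/121, mR=-2/29
sensor matrix S = [[40/109, 40/73], [20/121, 4/29]]; det S = -1115520/27921113
solve [mL_A; mL_B] = S·[w00; w01] and [mR_A; mR_B] = S·[w10; w11]:
  w00 = 1/2, w01 = 0, w10 = 0, w11 = -1/2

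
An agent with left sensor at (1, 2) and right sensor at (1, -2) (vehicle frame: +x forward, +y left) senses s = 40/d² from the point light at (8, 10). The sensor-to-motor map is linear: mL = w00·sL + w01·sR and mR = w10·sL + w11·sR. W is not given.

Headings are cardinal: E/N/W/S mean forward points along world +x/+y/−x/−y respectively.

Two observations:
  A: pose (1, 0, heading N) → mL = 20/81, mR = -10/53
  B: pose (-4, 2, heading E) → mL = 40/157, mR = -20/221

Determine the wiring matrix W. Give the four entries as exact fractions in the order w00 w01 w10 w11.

obs A: pose=(1,0,N) → sL=20/81, sR=20/53, mL=20/81, mR=-10/53
obs B: pose=(-4,2,E) → sL=40/157, sR=40/221, mL=40/157, mR=-20/221
sensor matrix S = [[20/81, 20/53], [40/157, 40/221]]; det S = -7664000/148954221
solve [mL_A; mL_B] = S·[w00; w01] and [mR_A; mR_B] = S·[w10; w11]:
  w00 = 1, w01 = 0, w10 = 0, w11 = -1/2

1 0 0 -1/2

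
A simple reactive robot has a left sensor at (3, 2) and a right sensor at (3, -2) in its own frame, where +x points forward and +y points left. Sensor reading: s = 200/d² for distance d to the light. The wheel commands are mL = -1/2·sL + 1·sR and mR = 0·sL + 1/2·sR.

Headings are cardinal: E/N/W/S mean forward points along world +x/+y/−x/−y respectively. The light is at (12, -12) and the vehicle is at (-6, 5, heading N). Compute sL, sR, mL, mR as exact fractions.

left sensor world pos  = (-8, 8); dL² = 800
right sensor world pos = (-4, 8); dR² = 656
sL = 200/800 = 1/4
sR = 200/656 = 25/82
mL = -1/2·sL + 1·sR = 59/328
mR = 0·sL + 1/2·sR = 25/164

1/4 25/82 59/328 25/164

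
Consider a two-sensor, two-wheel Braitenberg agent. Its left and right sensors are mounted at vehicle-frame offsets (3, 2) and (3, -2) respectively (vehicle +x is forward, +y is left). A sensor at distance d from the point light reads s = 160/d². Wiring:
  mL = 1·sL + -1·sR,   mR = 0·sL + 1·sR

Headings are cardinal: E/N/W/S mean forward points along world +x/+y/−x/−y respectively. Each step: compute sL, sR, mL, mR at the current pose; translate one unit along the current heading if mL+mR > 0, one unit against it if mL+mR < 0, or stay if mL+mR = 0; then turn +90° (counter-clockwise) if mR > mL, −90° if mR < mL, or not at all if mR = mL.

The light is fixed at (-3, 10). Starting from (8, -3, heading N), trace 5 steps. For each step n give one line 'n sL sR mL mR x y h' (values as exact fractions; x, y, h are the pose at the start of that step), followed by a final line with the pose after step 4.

0 160/181 160/269 14080/48689 160/269 8 -3 N
1 8/13 40/41 -192/533 40/41 8 -2 W
2 160/369 160/289 -12800/106641 160/289 7 -2 S
3 16/29 80/197 832/5713 80/197 7 -3 E
4 160/181 160/269 14080/48689 160/269 8 -3 N
final 8 -2 W

n=0: pose=(8,-3,N); sL=160/181, sR=160/269; mL=14080/48689, mR=160/269; mL+mR=160/181 → advance +1; mR−mL=14880/48689 → turn +1·90°
n=1: pose=(8,-2,W); sL=8/13, sR=40/41; mL=-192/533, mR=40/41; mL+mR=8/13 → advance +1; mR−mL=712/533 → turn +1·90°
n=2: pose=(7,-2,S); sL=160/369, sR=160/289; mL=-12800/106641, mR=160/289; mL+mR=160/369 → advance +1; mR−mL=71840/106641 → turn +1·90°
n=3: pose=(7,-3,E); sL=16/29, sR=80/197; mL=832/5713, mR=80/197; mL+mR=16/29 → advance +1; mR−mL=1488/5713 → turn +1·90°
n=4: pose=(8,-3,N); sL=160/181, sR=160/269; mL=14080/48689, mR=160/269; mL+mR=160/181 → advance +1; mR−mL=14880/48689 → turn +1·90°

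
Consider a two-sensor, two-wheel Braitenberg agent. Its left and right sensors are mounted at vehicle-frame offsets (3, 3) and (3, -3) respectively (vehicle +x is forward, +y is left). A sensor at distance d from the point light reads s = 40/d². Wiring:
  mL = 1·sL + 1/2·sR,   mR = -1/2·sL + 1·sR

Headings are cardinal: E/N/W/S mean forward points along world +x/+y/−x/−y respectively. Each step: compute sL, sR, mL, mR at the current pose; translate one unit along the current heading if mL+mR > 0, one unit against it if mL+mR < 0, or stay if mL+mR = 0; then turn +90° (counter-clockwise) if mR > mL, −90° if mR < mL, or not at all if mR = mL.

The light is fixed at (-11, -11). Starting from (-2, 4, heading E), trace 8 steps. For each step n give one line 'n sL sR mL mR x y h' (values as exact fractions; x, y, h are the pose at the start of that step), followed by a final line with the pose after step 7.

n=0: pose=(-2,4,E); sL=10/117, sR=5/36; mL=145/936, mR=5/52; mL+mR=235/936 → advance +1; mR−mL=-55/936 → turn -1·90°
n=1: pose=(-1,4,S); sL=40/313, sR=40/193; mL=13980/60409, mR=8660/60409; mL+mR=22640/60409 → advance +1; mR−mL=-5320/60409 → turn -1·90°
n=2: pose=(-1,3,W); sL=4/17, sR=20/169; mL=846/2873, mR=2/2873; mL+mR=848/2873 → advance +1; mR−mL=-844/2873 → turn -1·90°
n=3: pose=(-2,3,N); sL=8/65, sR=40/433; mL=4764/28145, mR=868/28145; mL+mR=5632/28145 → advance +1; mR−mL=-3896/28145 → turn -1·90°
n=4: pose=(-2,4,E); sL=10/117, sR=5/36; mL=145/936, mR=5/52; mL+mR=235/936 → advance +1; mR−mL=-55/936 → turn -1·90°
n=5: pose=(-1,4,S); sL=40/313, sR=40/193; mL=13980/60409, mR=8660/60409; mL+mR=22640/60409 → advance +1; mR−mL=-5320/60409 → turn -1·90°
n=6: pose=(-1,3,W); sL=4/17, sR=20/169; mL=846/2873, mR=2/2873; mL+mR=848/2873 → advance +1; mR−mL=-844/2873 → turn -1·90°
n=7: pose=(-2,3,N); sL=8/65, sR=40/433; mL=4764/28145, mR=868/28145; mL+mR=5632/28145 → advance +1; mR−mL=-3896/28145 → turn -1·90°

0 10/117 5/36 145/936 5/52 -2 4 E
1 40/313 40/193 13980/60409 8660/60409 -1 4 S
2 4/17 20/169 846/2873 2/2873 -1 3 W
3 8/65 40/433 4764/28145 868/28145 -2 3 N
4 10/117 5/36 145/936 5/52 -2 4 E
5 40/313 40/193 13980/60409 8660/60409 -1 4 S
6 4/17 20/169 846/2873 2/2873 -1 3 W
7 8/65 40/433 4764/28145 868/28145 -2 3 N
final -2 4 E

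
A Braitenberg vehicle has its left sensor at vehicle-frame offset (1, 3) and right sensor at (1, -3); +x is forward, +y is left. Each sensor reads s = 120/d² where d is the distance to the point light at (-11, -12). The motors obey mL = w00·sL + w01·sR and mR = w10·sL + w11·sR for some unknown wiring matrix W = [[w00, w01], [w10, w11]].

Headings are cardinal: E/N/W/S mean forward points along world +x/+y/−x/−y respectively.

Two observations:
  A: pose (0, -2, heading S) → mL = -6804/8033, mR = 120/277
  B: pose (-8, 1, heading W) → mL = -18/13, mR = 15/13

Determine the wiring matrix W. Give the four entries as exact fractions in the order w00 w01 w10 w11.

-1 -1/2 1 0

obs A: pose=(0,-2,S) → sL=120/277, sR=24/29, mL=-6804/8033, mR=120/277
obs B: pose=(-8,1,W) → sL=15/13, sR=6/13, mL=-18/13, mR=15/13
sensor matrix S = [[120/277, 24/29], [15/13, 6/13]]; det S = -78840/104429
solve [mL_A; mL_B] = S·[w00; w01] and [mR_A; mR_B] = S·[w10; w11]:
  w00 = -1, w01 = -1/2, w10 = 1, w11 = 0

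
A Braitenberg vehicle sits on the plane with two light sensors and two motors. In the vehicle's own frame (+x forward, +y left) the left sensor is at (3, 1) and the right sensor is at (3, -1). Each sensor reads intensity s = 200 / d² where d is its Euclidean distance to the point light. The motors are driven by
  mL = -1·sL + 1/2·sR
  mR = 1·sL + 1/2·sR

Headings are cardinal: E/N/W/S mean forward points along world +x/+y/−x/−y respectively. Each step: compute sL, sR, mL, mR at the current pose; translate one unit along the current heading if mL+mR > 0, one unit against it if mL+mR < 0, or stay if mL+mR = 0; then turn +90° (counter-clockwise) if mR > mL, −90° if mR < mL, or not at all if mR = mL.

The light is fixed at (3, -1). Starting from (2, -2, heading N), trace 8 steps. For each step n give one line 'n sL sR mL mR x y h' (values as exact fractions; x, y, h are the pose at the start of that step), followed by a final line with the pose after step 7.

n=0: pose=(2,-2,N); sL=25, sR=50; mL=0, mR=50; mL+mR=50 → advance +1; mR−mL=50 → turn +1·90°
n=1: pose=(2,-1,W); sL=200/17, sR=200/17; mL=-100/17, mR=300/17; mL+mR=200/17 → advance +1; mR−mL=400/17 → turn +1·90°
n=2: pose=(1,-1,S); sL=20, sR=100/9; mL=-130/9, mR=230/9; mL+mR=100/9 → advance +1; mR−mL=40 → turn +1·90°
n=3: pose=(1,-2,E); sL=200, sR=40; mL=-180, mR=220; mL+mR=40 → advance +1; mR−mL=400 → turn +1·90°
n=4: pose=(2,-2,N); sL=25, sR=50; mL=0, mR=50; mL+mR=50 → advance +1; mR−mL=50 → turn +1·90°
n=5: pose=(2,-1,W); sL=200/17, sR=200/17; mL=-100/17, mR=300/17; mL+mR=200/17 → advance +1; mR−mL=400/17 → turn +1·90°
n=6: pose=(1,-1,S); sL=20, sR=100/9; mL=-130/9, mR=230/9; mL+mR=100/9 → advance +1; mR−mL=40 → turn +1·90°
n=7: pose=(1,-2,E); sL=200, sR=40; mL=-180, mR=220; mL+mR=40 → advance +1; mR−mL=400 → turn +1·90°

0 25 50 0 50 2 -2 N
1 200/17 200/17 -100/17 300/17 2 -1 W
2 20 100/9 -130/9 230/9 1 -1 S
3 200 40 -180 220 1 -2 E
4 25 50 0 50 2 -2 N
5 200/17 200/17 -100/17 300/17 2 -1 W
6 20 100/9 -130/9 230/9 1 -1 S
7 200 40 -180 220 1 -2 E
final 2 -2 N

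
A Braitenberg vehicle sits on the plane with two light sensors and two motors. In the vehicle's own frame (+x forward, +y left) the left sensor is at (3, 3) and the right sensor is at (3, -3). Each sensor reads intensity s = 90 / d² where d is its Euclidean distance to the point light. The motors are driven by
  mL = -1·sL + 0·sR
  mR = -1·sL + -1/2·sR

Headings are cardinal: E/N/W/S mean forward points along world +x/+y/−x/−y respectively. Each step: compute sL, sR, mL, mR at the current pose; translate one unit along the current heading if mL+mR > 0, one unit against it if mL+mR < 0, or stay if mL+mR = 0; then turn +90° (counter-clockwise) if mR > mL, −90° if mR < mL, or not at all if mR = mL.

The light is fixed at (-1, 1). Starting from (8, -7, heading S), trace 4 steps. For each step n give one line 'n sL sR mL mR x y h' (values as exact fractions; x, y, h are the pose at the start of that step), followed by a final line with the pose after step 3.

0 18/53 90/157 -18/53 -5211/8321 8 -7 S
1 45/68 45/26 -45/68 -675/442 8 -6 W
2 18/13 18/37 -18/13 -783/481 9 -6 N
3 45/97 9/29 -45/97 -3483/5626 9 -7 E
final 8 -7 S

n=0: pose=(8,-7,S); sL=18/53, sR=90/157; mL=-18/53, mR=-5211/8321; mL+mR=-8037/8321 → advance -1; mR−mL=-45/157 → turn -1·90°
n=1: pose=(8,-6,W); sL=45/68, sR=45/26; mL=-45/68, mR=-675/442; mL+mR=-1935/884 → advance -1; mR−mL=-45/52 → turn -1·90°
n=2: pose=(9,-6,N); sL=18/13, sR=18/37; mL=-18/13, mR=-783/481; mL+mR=-1449/481 → advance -1; mR−mL=-9/37 → turn -1·90°
n=3: pose=(9,-7,E); sL=45/97, sR=9/29; mL=-45/97, mR=-3483/5626; mL+mR=-6093/5626 → advance -1; mR−mL=-9/58 → turn -1·90°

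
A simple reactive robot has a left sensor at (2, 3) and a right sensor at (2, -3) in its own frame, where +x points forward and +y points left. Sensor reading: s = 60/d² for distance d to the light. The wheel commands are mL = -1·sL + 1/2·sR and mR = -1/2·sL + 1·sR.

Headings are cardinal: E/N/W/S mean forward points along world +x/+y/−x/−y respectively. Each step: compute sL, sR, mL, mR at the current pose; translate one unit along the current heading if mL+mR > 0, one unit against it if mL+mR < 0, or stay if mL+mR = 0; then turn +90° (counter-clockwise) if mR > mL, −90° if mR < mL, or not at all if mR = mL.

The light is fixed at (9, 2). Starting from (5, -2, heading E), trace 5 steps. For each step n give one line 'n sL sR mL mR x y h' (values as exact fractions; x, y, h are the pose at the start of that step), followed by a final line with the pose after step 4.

0 12 60/53 -606/53 -258/53 5 -2 E
1 15/17 15/2 195/68 120/17 4 -2 N
2 12/17 60/49 -78/833 726/833 4 -1 W
3 30/17 30/53 -1335/901 -285/901 3 -1 S
4 60/17 60/41 -1950/697 -210/697 3 0 E
final 2 0 N

n=0: pose=(5,-2,E); sL=12, sR=60/53; mL=-606/53, mR=-258/53; mL+mR=-864/53 → advance -1; mR−mL=348/53 → turn +1·90°
n=1: pose=(4,-2,N); sL=15/17, sR=15/2; mL=195/68, mR=120/17; mL+mR=675/68 → advance +1; mR−mL=285/68 → turn +1·90°
n=2: pose=(4,-1,W); sL=12/17, sR=60/49; mL=-78/833, mR=726/833; mL+mR=648/833 → advance +1; mR−mL=804/833 → turn +1·90°
n=3: pose=(3,-1,S); sL=30/17, sR=30/53; mL=-1335/901, mR=-285/901; mL+mR=-1620/901 → advance -1; mR−mL=1050/901 → turn +1·90°
n=4: pose=(3,0,E); sL=60/17, sR=60/41; mL=-1950/697, mR=-210/697; mL+mR=-2160/697 → advance -1; mR−mL=1740/697 → turn +1·90°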